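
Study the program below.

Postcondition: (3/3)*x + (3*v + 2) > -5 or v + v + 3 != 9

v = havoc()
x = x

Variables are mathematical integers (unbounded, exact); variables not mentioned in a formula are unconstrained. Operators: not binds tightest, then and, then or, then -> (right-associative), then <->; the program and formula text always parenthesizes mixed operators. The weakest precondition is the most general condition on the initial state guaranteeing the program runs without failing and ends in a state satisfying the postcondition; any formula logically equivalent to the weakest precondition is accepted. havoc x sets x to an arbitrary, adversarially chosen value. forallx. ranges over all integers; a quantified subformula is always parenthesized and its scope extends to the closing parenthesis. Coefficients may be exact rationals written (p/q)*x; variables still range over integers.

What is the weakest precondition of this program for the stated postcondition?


Working backward. After the program, the postcondition (3/3)*x + (3*v + 2) > -5 or v + v + 3 != 9 must hold; in canonical form it is 3*v + x > -7 or 2*v != 6.
Before x := x: 3*v + x > -7 or 2*v != 6
Before havoc v: forall v_1. (3*v_1 + x > -7 or 2*v_1 != 6)
Answer: WP = forall v_1. (3*v_1 + x > -7 or 2*v_1 != 6)


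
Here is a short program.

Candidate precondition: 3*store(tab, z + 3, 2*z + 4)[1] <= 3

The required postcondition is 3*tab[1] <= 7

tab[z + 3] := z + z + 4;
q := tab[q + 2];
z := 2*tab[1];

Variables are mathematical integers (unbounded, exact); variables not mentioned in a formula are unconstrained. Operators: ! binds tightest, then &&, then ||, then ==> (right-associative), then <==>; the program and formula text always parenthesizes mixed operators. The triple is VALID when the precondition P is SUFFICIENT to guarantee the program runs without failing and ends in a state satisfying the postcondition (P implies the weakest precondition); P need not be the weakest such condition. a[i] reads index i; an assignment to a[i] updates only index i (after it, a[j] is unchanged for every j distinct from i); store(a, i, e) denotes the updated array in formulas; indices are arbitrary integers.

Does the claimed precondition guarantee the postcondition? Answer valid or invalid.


Working backward. After the program, 3*tab[1] <= 7 must hold.
Before z := 2*tab[1]: 3*tab[1] <= 7
Before q := tab[q + 2]: 3*tab[1] <= 7
Before tab[z + 3] := z + z + 4: 3*store(tab, z + 3, 2*z + 4)[1] <= 7
The weakest precondition is 3*store(tab, z + 3, 2*z + 4)[1] <= 7.
Check whether 3*store(tab, z + 3, 2*z + 4)[1] <= 3 implies it.
Every state satisfying the precondition satisfies the weakest precondition: the implication holds.
Answer: valid


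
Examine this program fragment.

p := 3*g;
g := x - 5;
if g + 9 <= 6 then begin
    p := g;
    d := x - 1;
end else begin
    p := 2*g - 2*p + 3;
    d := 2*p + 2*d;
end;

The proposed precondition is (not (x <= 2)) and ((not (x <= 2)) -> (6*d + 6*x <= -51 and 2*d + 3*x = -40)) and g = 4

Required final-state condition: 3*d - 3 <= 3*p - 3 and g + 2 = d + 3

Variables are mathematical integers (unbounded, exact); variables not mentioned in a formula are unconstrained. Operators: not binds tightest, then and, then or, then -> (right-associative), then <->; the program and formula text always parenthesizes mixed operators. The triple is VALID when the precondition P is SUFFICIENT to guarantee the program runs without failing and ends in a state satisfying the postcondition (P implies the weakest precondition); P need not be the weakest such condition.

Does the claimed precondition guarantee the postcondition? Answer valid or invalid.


Working backward. After the program, the postcondition 3*d - 3 <= 3*p - 3 and g + 2 = d + 3 must hold; in canonical form it is 3*d <= 3*p and g = d + 1.
Then branch requires 3*x <= 3*g + 3 and g = x; else branch requires 6*d + 6*g <= 6*p - 9 and 4*p = 2*d + 3*g + 7.
Before the if: (g <= -3 -> (3*x <= 3*g + 3 and g = x)) and ((not (g <= -3)) -> (6*d + 6*g <= 6*p - 9 and 4*p = 2*d + 3*g + 7))
Before g := x - 5: (not (x <= 2)) and ((not (x <= 2)) -> (6*d + 6*x <= 6*p + 21 and 4*p = 2*d + 3*x - 8))
Before p := 3*g: (not (x <= 2)) and ((not (x <= 2)) -> (6*d + 6*x <= 18*g + 21 and 12*g = 2*d + 3*x - 8))
The weakest precondition is (not (x <= 2)) and ((not (x <= 2)) -> (6*d + 6*x <= 18*g + 21 and 12*g = 2*d + 3*x - 8)).
Check whether (not (x <= 2)) and ((not (x <= 2)) -> (6*d + 6*x <= -51 and 2*d + 3*x = -40)) and g = 4 implies it.
Countermodel: at the initial state d = -26, g = 4, x = 4, the precondition holds but the weakest precondition fails.
Answer: invalid


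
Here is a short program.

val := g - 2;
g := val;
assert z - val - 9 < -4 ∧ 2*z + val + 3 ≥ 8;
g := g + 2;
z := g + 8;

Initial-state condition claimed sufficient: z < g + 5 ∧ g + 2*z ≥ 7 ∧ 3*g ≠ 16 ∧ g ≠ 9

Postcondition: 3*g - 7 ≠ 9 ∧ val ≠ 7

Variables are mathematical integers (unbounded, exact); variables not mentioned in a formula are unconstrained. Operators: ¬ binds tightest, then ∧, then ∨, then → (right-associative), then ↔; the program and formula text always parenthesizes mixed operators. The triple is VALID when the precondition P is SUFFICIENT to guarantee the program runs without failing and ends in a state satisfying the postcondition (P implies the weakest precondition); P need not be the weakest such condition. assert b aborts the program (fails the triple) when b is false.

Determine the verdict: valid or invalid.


Working backward. After the program, the postcondition 3*g - 7 ≠ 9 ∧ val ≠ 7 must hold; in canonical form it is 3*g ≠ 16 ∧ val ≠ 7.
Before z := g + 8: 3*g ≠ 16 ∧ val ≠ 7
Before g := g + 2: 3*g ≠ 10 ∧ val ≠ 7
Before assert z - val - 9 < -4 ∧ 2*z + val + 3 ≥ 8: z < val + 5 ∧ val + 2*z ≥ 5 ∧ 3*g ≠ 10 ∧ val ≠ 7
Before g := val: z < val + 5 ∧ val + 2*z ≥ 5 ∧ 3*val ≠ 10 ∧ val ≠ 7
Before val := g - 2: z < g + 3 ∧ g + 2*z ≥ 7 ∧ 3*g ≠ 16 ∧ g ≠ 9
The weakest precondition is z < g + 3 ∧ g + 2*z ≥ 7 ∧ 3*g ≠ 16 ∧ g ≠ 9.
Check whether z < g + 5 ∧ g + 2*z ≥ 7 ∧ 3*g ≠ 16 ∧ g ≠ 9 implies it.
Countermodel: at the initial state g = 1, z = 4, the precondition holds but the weakest precondition fails.
Answer: invalid


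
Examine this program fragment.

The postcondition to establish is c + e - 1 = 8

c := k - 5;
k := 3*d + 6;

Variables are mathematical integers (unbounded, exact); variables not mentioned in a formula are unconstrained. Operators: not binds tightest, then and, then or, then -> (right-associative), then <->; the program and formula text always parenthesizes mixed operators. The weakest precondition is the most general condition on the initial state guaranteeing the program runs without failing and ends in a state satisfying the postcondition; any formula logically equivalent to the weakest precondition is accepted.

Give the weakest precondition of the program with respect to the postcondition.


Working backward. After the program, the postcondition c + e - 1 = 8 must hold; in canonical form it is c + e = 9.
Before k := 3*d + 6: c + e = 9
Before c := k - 5: e + k = 14
Answer: WP = e + k = 14


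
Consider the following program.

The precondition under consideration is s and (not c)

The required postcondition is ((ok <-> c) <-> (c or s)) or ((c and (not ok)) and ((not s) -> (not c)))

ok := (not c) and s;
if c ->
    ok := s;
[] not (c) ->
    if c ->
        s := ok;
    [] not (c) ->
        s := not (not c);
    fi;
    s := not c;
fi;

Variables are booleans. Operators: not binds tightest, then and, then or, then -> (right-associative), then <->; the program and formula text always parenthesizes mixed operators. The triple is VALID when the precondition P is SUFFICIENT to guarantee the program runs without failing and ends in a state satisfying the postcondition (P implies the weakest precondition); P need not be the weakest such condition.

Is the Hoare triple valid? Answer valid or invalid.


Working backward. After the program, the postcondition ((ok <-> c) <-> (c or s)) or ((c and (not ok)) and ((not s) -> (not c))) must hold; in canonical form it is ((ok <-> c) <-> (c or s)) or (c and (not ok) and ((not s) -> (not c))).
Then branch requires ((s <-> c) <-> (c or s)) or (c and (not s) and ((not s) -> (not c))); else branch requires (c -> ((ok <-> c) or (c and (not ok) and (c -> (not c))))) and ((not c) -> ((ok <-> c) or (c and (not ok) and (c -> (not c))))).
Before the if: (c -> (((s <-> c) <-> (c or s)) or (c and (not s) and ((not s) -> (not c))))) and ((not c) -> ((c -> ((ok <-> c) or (c and (not ok) and (c -> (not c))))) and ((not c) -> ((ok <-> c) or (c and (not ok) and (c -> (not c)))))))
Before ok := (not c) and s: (c -> (((s <-> c) <-> (c or s)) or (c and (not s) and ((not s) -> (not c))))) and ((not c) -> ((c -> ((((not c) and s) <-> c) or (c and (not ((not c) and s)) and (c -> (not c))))) and ((not c) -> ((((not c) and s) <-> c) or (c and (not ((not c) and s)) and (c -> (not c)))))))
The weakest precondition is (c -> (((s <-> c) <-> (c or s)) or (c and (not s) and ((not s) -> (not c))))) and ((not c) -> ((c -> ((((not c) and s) <-> c) or (c and (not ((not c) and s)) and (c -> (not c))))) and ((not c) -> ((((not c) and s) <-> c) or (c and (not ((not c) and s)) and (c -> (not c))))))).
Check whether s and (not c) implies it.
Countermodel: at the initial state c = false, s = true, the precondition holds but the weakest precondition fails.
Answer: invalid


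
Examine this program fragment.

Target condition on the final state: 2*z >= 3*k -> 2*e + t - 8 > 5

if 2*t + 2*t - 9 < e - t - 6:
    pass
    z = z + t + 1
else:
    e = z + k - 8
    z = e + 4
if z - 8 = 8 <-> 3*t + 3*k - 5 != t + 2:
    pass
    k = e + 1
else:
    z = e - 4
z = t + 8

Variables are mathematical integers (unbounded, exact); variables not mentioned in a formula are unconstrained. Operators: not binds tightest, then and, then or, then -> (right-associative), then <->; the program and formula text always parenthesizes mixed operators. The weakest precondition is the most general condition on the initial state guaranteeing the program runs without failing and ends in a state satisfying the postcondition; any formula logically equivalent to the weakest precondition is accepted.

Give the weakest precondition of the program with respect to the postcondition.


Working backward. After the program, the postcondition 2*z >= 3*k -> 2*e + t - 8 > 5 must hold; in canonical form it is 2*z >= 3*k -> 2*e + t > 13.
Before z := t + 8: 2*t >= 3*k - 16 -> 2*e + t > 13
Then branch requires 2*t >= 3*e - 13 -> 2*e + t > 13; else branch requires 2*t >= 3*k - 16 -> 2*e + t > 13.
Before the if: ((z = 16 <-> 3*k + 2*t != 7) -> (2*t >= 3*e - 13 -> 2*e + t > 13)) and ((not (z = 16 <-> 3*k + 2*t != 7)) -> (2*t >= 3*k - 16 -> 2*e + t > 13))
Then branch requires ((t + z = 15 <-> 3*k + 2*t != 7) -> (2*t >= 3*e - 13 -> 2*e + t > 13)) and ((not (t + z = 15 <-> 3*k + 2*t != 7)) -> (2*t >= 3*k - 16 -> 2*e + t > 13)); else branch requires ((k + z = 20 <-> 3*k + 2*t != 7) -> (2*t >= 3*k + 3*z - 37 -> 2*k + t + 2*z > 29)) and ((not (k + z = 20 <-> 3*k + 2*t != 7)) -> (2*t >= 3*k - 16 -> 2*k + t + 2*z > 29)).
Before the if: (5*t < e + 3 -> (((t + z = 15 <-> 3*k + 2*t != 7) -> (2*t >= 3*e - 13 -> 2*e + t > 13)) and ((not (t + z = 15 <-> 3*k + 2*t != 7)) -> (2*t >= 3*k - 16 -> 2*e + t > 13)))) and ((not (5*t < e + 3)) -> (((k + z = 20 <-> 3*k + 2*t != 7) -> (2*t >= 3*k + 3*z - 37 -> 2*k + t + 2*z > 29)) and ((not (k + z = 20 <-> 3*k + 2*t != 7)) -> (2*t >= 3*k - 16 -> 2*k + t + 2*z > 29))))
Answer: WP = (5*t < e + 3 -> (((t + z = 15 <-> 3*k + 2*t != 7) -> (2*t >= 3*e - 13 -> 2*e + t > 13)) and ((not (t + z = 15 <-> 3*k + 2*t != 7)) -> (2*t >= 3*k - 16 -> 2*e + t > 13)))) and ((not (5*t < e + 3)) -> (((k + z = 20 <-> 3*k + 2*t != 7) -> (2*t >= 3*k + 3*z - 37 -> 2*k + t + 2*z > 29)) and ((not (k + z = 20 <-> 3*k + 2*t != 7)) -> (2*t >= 3*k - 16 -> 2*k + t + 2*z > 29))))


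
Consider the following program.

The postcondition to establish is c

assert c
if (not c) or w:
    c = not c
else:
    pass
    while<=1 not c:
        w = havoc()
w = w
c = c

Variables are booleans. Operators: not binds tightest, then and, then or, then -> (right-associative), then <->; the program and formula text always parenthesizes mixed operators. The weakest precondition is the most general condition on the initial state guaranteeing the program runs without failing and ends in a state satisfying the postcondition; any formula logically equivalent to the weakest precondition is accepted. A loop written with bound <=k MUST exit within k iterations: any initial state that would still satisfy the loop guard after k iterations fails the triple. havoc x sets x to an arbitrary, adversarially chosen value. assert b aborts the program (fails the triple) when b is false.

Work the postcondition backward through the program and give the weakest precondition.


Working backward. After the program, c must hold.
Before c := c: c
Before w := w: c
Then branch requires not c; else branch requires (not c) -> c.
Before the if: (((not c) or w) -> (not c)) and ((not ((not c) or w)) -> ((not c) -> c))
Before assert c: c and (((not c) or w) -> (not c)) and ((not ((not c) or w)) -> ((not c) -> c))
Answer: WP = c and (((not c) or w) -> (not c)) and ((not ((not c) or w)) -> ((not c) -> c))


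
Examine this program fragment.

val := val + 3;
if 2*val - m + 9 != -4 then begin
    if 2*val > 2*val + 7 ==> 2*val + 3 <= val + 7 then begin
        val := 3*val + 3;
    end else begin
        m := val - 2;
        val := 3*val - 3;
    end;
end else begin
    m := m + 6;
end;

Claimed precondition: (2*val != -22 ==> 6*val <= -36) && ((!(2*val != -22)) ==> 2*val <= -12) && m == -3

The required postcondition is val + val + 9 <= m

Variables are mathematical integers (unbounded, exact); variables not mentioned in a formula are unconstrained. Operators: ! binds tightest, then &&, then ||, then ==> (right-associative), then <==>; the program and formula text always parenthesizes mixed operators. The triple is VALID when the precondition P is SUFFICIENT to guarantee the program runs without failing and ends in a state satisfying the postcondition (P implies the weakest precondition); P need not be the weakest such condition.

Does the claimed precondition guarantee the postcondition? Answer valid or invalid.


Working backward. After the program, the postcondition val + val + 9 <= m must hold; in canonical form it is 2*val <= m - 9.
Then branch requires 6*val <= m - 15; else branch requires 2*val <= m - 3.
Before the if: (2*val != m - 13 ==> 6*val <= m - 15) && ((!(2*val != m - 13)) ==> 2*val <= m - 3)
Before val := val + 3: (2*val != m - 19 ==> 6*val <= m - 33) && ((!(2*val != m - 19)) ==> 2*val <= m - 9)
The weakest precondition is (2*val != m - 19 ==> 6*val <= m - 33) && ((!(2*val != m - 19)) ==> 2*val <= m - 9).
Check whether (2*val != -22 ==> 6*val <= -36) && ((!(2*val != -22)) ==> 2*val <= -12) && m == -3 implies it.
Every state satisfying the precondition satisfies the weakest precondition: the implication holds.
Answer: valid


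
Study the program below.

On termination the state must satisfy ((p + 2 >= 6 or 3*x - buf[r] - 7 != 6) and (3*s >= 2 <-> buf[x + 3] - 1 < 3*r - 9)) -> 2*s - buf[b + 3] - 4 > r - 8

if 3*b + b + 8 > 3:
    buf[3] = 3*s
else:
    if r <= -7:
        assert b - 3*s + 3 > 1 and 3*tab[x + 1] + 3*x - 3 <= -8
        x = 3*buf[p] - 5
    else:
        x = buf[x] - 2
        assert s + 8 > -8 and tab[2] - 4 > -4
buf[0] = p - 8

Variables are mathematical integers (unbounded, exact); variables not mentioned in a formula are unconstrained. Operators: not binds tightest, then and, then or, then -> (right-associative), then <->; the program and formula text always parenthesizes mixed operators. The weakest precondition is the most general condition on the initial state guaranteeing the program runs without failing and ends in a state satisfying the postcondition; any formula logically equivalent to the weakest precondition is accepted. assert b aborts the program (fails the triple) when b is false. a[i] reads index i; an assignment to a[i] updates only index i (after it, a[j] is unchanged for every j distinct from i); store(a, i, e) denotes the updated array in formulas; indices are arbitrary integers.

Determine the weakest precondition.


Working backward. After the program, the postcondition ((p + 2 >= 6 or 3*x - buf[r] - 7 != 6) and (3*s >= 2 <-> buf[x + 3] - 1 < 3*r - 9)) -> 2*s - buf[b + 3] - 4 > r - 8 must hold; in canonical form it is ((p >= 4 or 3*x != buf[r] + 13) and (3*s >= 2 <-> buf[x + 3] < 3*r - 8)) -> 2*s > buf[b + 3] + r - 4.
Before buf[0] := p - 8: ((p >= 4 or 3*x != store(buf, 0, p - 8)[r] + 13) and (3*s >= 2 <-> store(buf, 0, p - 8)[x + 3] < 3*r - 8)) -> 2*s > store(buf, 0, p - 8)[b + 3] + r - 4
Then branch requires ((p >= 4 or 3*x != store(store(buf, 3, 3*s), 0, p - 8)[r] + 13) and (3*s >= 2 <-> store(store(buf, 3, 3*s), 0, p - 8)[x + 3] < 3*r - 8)) -> 2*s > store(store(buf, 3, 3*s), 0, p - 8)[b + 3] + r - 4; else branch requires (r <= -7 -> (b > 3*s - 2 and 3*tab[x + 1] + 3*x <= -5 and (((p >= 4 or 9*buf[p] != store(buf, 0, p - 8)[r] + 28) and (3*s >= 2 <-> store(buf, 0, p - 8)[3*buf[p] - 2] < 3*r - 8)) -> 2*s > store(buf, 0, p - 8)[b + 3] + r - 4))) and ((not (r <= -7)) -> (s > -16 and tab[2] > 0 and (((p >= 4 or 3*buf[x] != store(buf, 0, p - 8)[r] + 19) and (3*s >= 2 <-> store(buf, 0, p - 8)[buf[x] + 1] < 3*r - 8)) -> 2*s > store(buf, 0, p - 8)[b + 3] + r - 4))).
Before the if: (4*b > -5 -> (((p >= 4 or 3*x != store(store(buf, 3, 3*s), 0, p - 8)[r] + 13) and (3*s >= 2 <-> store(store(buf, 3, 3*s), 0, p - 8)[x + 3] < 3*r - 8)) -> 2*s > store(store(buf, 3, 3*s), 0, p - 8)[b + 3] + r - 4)) and ((not (4*b > -5)) -> ((r <= -7 -> (b > 3*s - 2 and 3*tab[x + 1] + 3*x <= -5 and (((p >= 4 or 9*buf[p] != store(buf, 0, p - 8)[r] + 28) and (3*s >= 2 <-> store(buf, 0, p - 8)[3*buf[p] - 2] < 3*r - 8)) -> 2*s > store(buf, 0, p - 8)[b + 3] + r - 4))) and ((not (r <= -7)) -> (s > -16 and tab[2] > 0 and (((p >= 4 or 3*buf[x] != store(buf, 0, p - 8)[r] + 19) and (3*s >= 2 <-> store(buf, 0, p - 8)[buf[x] + 1] < 3*r - 8)) -> 2*s > store(buf, 0, p - 8)[b + 3] + r - 4)))))
Answer: WP = (4*b > -5 -> (((p >= 4 or 3*x != store(store(buf, 3, 3*s), 0, p - 8)[r] + 13) and (3*s >= 2 <-> store(store(buf, 3, 3*s), 0, p - 8)[x + 3] < 3*r - 8)) -> 2*s > store(store(buf, 3, 3*s), 0, p - 8)[b + 3] + r - 4)) and ((not (4*b > -5)) -> ((r <= -7 -> (b > 3*s - 2 and 3*tab[x + 1] + 3*x <= -5 and (((p >= 4 or 9*buf[p] != store(buf, 0, p - 8)[r] + 28) and (3*s >= 2 <-> store(buf, 0, p - 8)[3*buf[p] - 2] < 3*r - 8)) -> 2*s > store(buf, 0, p - 8)[b + 3] + r - 4))) and ((not (r <= -7)) -> (s > -16 and tab[2] > 0 and (((p >= 4 or 3*buf[x] != store(buf, 0, p - 8)[r] + 19) and (3*s >= 2 <-> store(buf, 0, p - 8)[buf[x] + 1] < 3*r - 8)) -> 2*s > store(buf, 0, p - 8)[b + 3] + r - 4)))))


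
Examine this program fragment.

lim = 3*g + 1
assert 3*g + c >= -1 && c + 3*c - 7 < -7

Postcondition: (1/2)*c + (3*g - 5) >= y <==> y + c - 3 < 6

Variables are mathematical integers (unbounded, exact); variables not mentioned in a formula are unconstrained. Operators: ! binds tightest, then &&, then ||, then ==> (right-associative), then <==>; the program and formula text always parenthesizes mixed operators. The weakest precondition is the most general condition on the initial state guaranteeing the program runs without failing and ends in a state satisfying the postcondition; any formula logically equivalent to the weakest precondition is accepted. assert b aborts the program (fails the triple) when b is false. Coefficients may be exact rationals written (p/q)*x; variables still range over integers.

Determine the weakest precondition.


Working backward. After the program, the postcondition (1/2)*c + (3*g - 5) >= y <==> y + c - 3 < 6 must hold; in canonical form it is (1/2)*c + 3*g >= y + 5 <==> c + y < 9.
Before assert 3*g + c >= -1 && c + 3*c - 7 < -7: c + 3*g >= -1 && 4*c < 0 && ((1/2)*c + 3*g >= y + 5 <==> c + y < 9)
Before lim := 3*g + 1: c + 3*g >= -1 && 4*c < 0 && ((1/2)*c + 3*g >= y + 5 <==> c + y < 9)
Answer: WP = c + 3*g >= -1 && 4*c < 0 && ((1/2)*c + 3*g >= y + 5 <==> c + y < 9)


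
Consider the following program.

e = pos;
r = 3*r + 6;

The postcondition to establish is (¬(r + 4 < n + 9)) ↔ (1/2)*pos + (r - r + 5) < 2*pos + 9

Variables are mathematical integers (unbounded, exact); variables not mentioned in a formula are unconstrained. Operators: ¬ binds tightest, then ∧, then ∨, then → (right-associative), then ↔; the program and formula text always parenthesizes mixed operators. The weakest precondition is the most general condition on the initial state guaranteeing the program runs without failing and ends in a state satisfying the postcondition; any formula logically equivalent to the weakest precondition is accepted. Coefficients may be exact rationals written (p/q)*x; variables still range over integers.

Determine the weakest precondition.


Working backward. After the program, the postcondition (¬(r + 4 < n + 9)) ↔ (1/2)*pos + (r - r + 5) < 2*pos + 9 must hold; in canonical form it is (¬(r < n + 5)) ↔ (3/2)*pos > -4.
Before r := 3*r + 6: (¬(3*r < n - 1)) ↔ (3/2)*pos > -4
Before e := pos: (¬(3*r < n - 1)) ↔ (3/2)*pos > -4
Answer: WP = (¬(3*r < n - 1)) ↔ (3/2)*pos > -4


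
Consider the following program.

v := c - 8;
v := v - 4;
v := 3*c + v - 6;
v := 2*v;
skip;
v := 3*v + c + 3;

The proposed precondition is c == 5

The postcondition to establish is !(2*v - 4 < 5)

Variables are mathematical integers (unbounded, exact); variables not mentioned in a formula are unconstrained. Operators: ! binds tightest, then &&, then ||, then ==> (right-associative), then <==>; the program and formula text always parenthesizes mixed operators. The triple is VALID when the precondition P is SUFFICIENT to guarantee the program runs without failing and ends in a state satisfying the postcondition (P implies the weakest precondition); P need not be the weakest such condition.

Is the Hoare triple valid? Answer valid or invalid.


Working backward. After the program, the postcondition !(2*v - 4 < 5) must hold; in canonical form it is !(2*v < 9).
Before v := 3*v + c + 3: !(2*c + 6*v < 3)
Before skip: !(2*c + 6*v < 3)
Before v := 2*v: !(2*c + 12*v < 3)
Before v := 3*c + v - 6: !(38*c + 12*v < 75)
Before v := v - 4: !(38*c + 12*v < 123)
Before v := c - 8: !(50*c < 219)
The weakest precondition is !(50*c < 219).
Check whether c == 5 implies it.
Every state satisfying the precondition satisfies the weakest precondition: the implication holds.
Answer: valid


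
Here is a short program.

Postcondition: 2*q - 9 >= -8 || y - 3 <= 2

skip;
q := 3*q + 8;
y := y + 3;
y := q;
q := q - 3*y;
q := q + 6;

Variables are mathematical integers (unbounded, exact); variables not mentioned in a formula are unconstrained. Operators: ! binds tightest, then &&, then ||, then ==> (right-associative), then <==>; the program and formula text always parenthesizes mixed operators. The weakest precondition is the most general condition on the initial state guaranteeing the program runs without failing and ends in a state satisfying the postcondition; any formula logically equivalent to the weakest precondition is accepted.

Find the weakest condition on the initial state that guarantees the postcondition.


Working backward. After the program, the postcondition 2*q - 9 >= -8 || y - 3 <= 2 must hold; in canonical form it is 2*q >= 1 || y <= 5.
Before q := q + 6: 2*q >= -11 || y <= 5
Before q := q - 3*y: 2*q >= 6*y - 11 || y <= 5
Before y := q: 4*q <= 11 || q <= 5
Before y := y + 3: 4*q <= 11 || q <= 5
Before q := 3*q + 8: 12*q <= -21 || 3*q <= -3
Before skip: 12*q <= -21 || 3*q <= -3
Answer: WP = 12*q <= -21 || 3*q <= -3


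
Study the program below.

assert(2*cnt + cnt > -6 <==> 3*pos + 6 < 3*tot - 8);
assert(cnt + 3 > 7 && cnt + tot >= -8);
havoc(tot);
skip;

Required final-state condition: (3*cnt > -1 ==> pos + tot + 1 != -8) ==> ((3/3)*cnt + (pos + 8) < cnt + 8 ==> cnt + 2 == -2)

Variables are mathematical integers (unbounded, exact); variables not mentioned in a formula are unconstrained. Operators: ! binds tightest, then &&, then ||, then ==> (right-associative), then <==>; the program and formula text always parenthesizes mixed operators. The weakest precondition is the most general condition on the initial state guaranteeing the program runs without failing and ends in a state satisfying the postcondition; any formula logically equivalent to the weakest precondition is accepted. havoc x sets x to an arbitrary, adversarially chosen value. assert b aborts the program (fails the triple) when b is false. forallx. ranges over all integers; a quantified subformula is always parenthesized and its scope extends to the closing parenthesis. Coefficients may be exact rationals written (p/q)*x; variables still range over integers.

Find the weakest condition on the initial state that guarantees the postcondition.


Working backward. After the program, the postcondition (3*cnt > -1 ==> pos + tot + 1 != -8) ==> ((3/3)*cnt + (pos + 8) < cnt + 8 ==> cnt + 2 == -2) must hold; in canonical form it is (3*cnt > -1 ==> pos + tot != -9) ==> (pos < 0 ==> cnt == -4).
Before skip: (3*cnt > -1 ==> pos + tot != -9) ==> (pos < 0 ==> cnt == -4)
Before havoc tot: forall tot_1. ((3*cnt > -1 ==> pos + tot_1 != -9) ==> (pos < 0 ==> cnt == -4))
Before assert cnt + 3 > 7 && cnt + tot >= -8: cnt > 4 && cnt + tot >= -8 && (forall tot_1. ((3*cnt > -1 ==> pos + tot_1 != -9) ==> (pos < 0 ==> cnt == -4)))
Before assert 2*cnt + cnt > -6 <==> 3*pos + 6 < 3*tot - 8: (3*cnt > -6 <==> 3*pos < 3*tot - 14) && cnt > 4 && cnt + tot >= -8 && (forall tot_1. ((3*cnt > -1 ==> pos + tot_1 != -9) ==> (pos < 0 ==> cnt == -4)))
Answer: WP = (3*cnt > -6 <==> 3*pos < 3*tot - 14) && cnt > 4 && cnt + tot >= -8 && (forall tot_1. ((3*cnt > -1 ==> pos + tot_1 != -9) ==> (pos < 0 ==> cnt == -4)))


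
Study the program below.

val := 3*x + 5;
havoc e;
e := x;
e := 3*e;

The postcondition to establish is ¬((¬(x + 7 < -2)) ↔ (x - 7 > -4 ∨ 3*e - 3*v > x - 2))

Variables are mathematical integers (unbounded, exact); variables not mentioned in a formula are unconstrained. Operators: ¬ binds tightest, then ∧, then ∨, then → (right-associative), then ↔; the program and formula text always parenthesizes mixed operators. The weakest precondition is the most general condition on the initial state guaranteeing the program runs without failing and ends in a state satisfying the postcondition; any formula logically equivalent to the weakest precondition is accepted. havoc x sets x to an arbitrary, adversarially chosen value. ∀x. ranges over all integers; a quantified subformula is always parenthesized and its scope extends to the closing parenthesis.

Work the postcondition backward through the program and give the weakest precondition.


Working backward. After the program, the postcondition ¬((¬(x + 7 < -2)) ↔ (x - 7 > -4 ∨ 3*e - 3*v > x - 2)) must hold; in canonical form it is ¬((¬(x < -9)) ↔ (x > 3 ∨ 3*e > 3*v + x - 2)).
Before e := 3*e: ¬((¬(x < -9)) ↔ (x > 3 ∨ 9*e > 3*v + x - 2))
Before e := x: ¬((¬(x < -9)) ↔ (x > 3 ∨ 8*x > 3*v - 2))
Before havoc e: ¬((¬(x < -9)) ↔ (x > 3 ∨ 8*x > 3*v - 2))
Before val := 3*x + 5: ¬((¬(x < -9)) ↔ (x > 3 ∨ 8*x > 3*v - 2))
Answer: WP = ¬((¬(x < -9)) ↔ (x > 3 ∨ 8*x > 3*v - 2))


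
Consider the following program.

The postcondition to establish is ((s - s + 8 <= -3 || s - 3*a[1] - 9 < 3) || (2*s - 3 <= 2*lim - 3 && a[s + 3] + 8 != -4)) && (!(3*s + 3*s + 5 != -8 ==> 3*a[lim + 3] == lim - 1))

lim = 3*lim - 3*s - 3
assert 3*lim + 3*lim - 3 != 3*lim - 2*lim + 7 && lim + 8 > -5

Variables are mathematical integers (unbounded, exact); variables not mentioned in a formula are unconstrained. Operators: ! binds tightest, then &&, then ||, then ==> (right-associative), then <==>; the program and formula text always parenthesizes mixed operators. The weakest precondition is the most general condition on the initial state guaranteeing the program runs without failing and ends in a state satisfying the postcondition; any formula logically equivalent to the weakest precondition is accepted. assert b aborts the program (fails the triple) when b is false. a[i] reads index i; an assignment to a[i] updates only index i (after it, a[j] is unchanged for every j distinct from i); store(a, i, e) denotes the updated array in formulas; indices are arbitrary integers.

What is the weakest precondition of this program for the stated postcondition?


Working backward. After the program, the postcondition ((s - s + 8 <= -3 || s - 3*a[1] - 9 < 3) || (2*s - 3 <= 2*lim - 3 && a[s + 3] + 8 != -4)) && (!(3*s + 3*s + 5 != -8 ==> 3*a[lim + 3] == lim - 1)) must hold; in canonical form it is (s < 3*a[1] + 12 || (2*s <= 2*lim && a[s + 3] != -12)) && (!(6*s != -13 ==> 3*a[lim + 3] == lim - 1)).
Before assert 3*lim + 3*lim - 3 != 3*lim - 2*lim + 7 && lim + 8 > -5: 5*lim != 10 && lim > -13 && (s < 3*a[1] + 12 || (2*s <= 2*lim && a[s + 3] != -12)) && (!(6*s != -13 ==> 3*a[lim + 3] == lim - 1))
Before lim := 3*lim - 3*s - 3: 15*lim != 15*s + 25 && 3*lim > 3*s - 10 && (s < 3*a[1] + 12 || (8*s <= 6*lim - 6 && a[s + 3] != -12)) && (!(6*s != -13 ==> 3*a[3*lim - 3*s] + 3*s == 3*lim - 4))
Answer: WP = 15*lim != 15*s + 25 && 3*lim > 3*s - 10 && (s < 3*a[1] + 12 || (8*s <= 6*lim - 6 && a[s + 3] != -12)) && (!(6*s != -13 ==> 3*a[3*lim - 3*s] + 3*s == 3*lim - 4))


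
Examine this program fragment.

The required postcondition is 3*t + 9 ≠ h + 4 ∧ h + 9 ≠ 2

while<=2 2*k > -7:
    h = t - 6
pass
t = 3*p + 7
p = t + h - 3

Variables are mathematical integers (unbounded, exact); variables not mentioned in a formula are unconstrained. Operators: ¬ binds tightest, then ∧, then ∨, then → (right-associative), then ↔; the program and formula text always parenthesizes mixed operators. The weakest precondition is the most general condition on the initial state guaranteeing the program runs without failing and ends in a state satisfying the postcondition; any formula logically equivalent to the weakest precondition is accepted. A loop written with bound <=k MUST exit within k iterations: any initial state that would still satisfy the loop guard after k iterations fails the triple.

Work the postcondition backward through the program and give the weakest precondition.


Working backward. After the program, the postcondition 3*t + 9 ≠ h + 4 ∧ h + 9 ≠ 2 must hold; in canonical form it is 3*t ≠ h - 5 ∧ h ≠ -7.
Before p := t + h - 3: 3*t ≠ h - 5 ∧ h ≠ -7
Before t := 3*p + 7: 9*p ≠ h - 26 ∧ h ≠ -7
Before skip: 9*p ≠ h - 26 ∧ h ≠ -7
Before the loop (bound <=2), unroll the exhaustion recursion (WP_0 = exit-now case; WP_j = one more guarded iteration, up to j = 2):
  WP_0: (¬(2*k > -7)) ∧ 9*p ≠ h - 26 ∧ h ≠ -7
  WP_1: (2*k > -7 → ((¬(2*k > -7)) ∧ 9*p ≠ t - 32 ∧ t ≠ -1)) ∧ ((¬(2*k > -7)) → (9*p ≠ h - 26 ∧ h ≠ -7))
  WP_2: (2*k > -7 → ((2*k > -7 → ((¬(2*k > -7)) ∧ 9*p ≠ t - 32 ∧ t ≠ -1)) ∧ ((¬(2*k > -7)) → (9*p ≠ t - 32 ∧ t ≠ -1)))) ∧ ((¬(2*k > -7)) → (9*p ≠ h - 26 ∧ h ≠ -7))
So before the loop: (2*k > -7 → ((2*k > -7 → ((¬(2*k > -7)) ∧ 9*p ≠ t - 32 ∧ t ≠ -1)) ∧ ((¬(2*k > -7)) → (9*p ≠ t - 32 ∧ t ≠ -1)))) ∧ ((¬(2*k > -7)) → (9*p ≠ h - 26 ∧ h ≠ -7))
Answer: WP = (2*k > -7 → ((2*k > -7 → ((¬(2*k > -7)) ∧ 9*p ≠ t - 32 ∧ t ≠ -1)) ∧ ((¬(2*k > -7)) → (9*p ≠ t - 32 ∧ t ≠ -1)))) ∧ ((¬(2*k > -7)) → (9*p ≠ h - 26 ∧ h ≠ -7))


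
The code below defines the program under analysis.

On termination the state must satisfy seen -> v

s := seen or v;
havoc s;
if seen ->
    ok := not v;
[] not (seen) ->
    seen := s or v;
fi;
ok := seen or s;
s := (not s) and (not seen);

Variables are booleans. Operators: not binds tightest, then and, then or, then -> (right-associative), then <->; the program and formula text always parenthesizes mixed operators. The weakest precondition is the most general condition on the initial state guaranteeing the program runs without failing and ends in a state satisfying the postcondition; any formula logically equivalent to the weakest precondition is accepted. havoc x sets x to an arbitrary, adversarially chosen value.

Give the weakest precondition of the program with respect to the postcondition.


Working backward. After the program, seen -> v must hold.
Before s := (not s) and (not seen): seen -> v
Before ok := seen or s: seen -> v
Then branch requires seen -> v; else branch requires (s or v) -> v.
Before the if: (seen -> (seen -> v)) and ((not seen) -> ((s or v) -> v))
Before havoc s: (seen -> (seen -> v)) and ((not seen) -> v)
Before s := seen or v: (seen -> (seen -> v)) and ((not seen) -> v)
Answer: WP = (seen -> (seen -> v)) and ((not seen) -> v)


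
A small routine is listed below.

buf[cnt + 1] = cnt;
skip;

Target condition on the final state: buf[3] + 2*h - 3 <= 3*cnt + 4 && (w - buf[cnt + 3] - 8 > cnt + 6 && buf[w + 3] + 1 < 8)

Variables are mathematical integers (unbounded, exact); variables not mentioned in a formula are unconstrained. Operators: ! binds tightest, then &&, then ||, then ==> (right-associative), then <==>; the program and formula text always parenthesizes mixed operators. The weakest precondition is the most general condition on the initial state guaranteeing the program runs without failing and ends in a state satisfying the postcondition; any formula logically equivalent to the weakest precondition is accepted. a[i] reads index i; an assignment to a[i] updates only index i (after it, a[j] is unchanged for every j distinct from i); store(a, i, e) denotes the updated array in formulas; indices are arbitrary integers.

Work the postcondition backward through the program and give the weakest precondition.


Working backward. After the program, the postcondition buf[3] + 2*h - 3 <= 3*cnt + 4 && (w - buf[cnt + 3] - 8 > cnt + 6 && buf[w + 3] + 1 < 8) must hold; in canonical form it is buf[3] + 2*h <= 3*cnt + 7 && w > buf[cnt + 3] + cnt + 14 && buf[w + 3] < 7.
Before skip: buf[3] + 2*h <= 3*cnt + 7 && w > buf[cnt + 3] + cnt + 14 && buf[w + 3] < 7
Before buf[cnt + 1] := cnt: store(buf, cnt + 1, cnt)[3] + 2*h <= 3*cnt + 7 && w > store(buf, cnt + 1, cnt)[cnt + 3] + cnt + 14 && store(buf, cnt + 1, cnt)[w + 3] < 7
Answer: WP = store(buf, cnt + 1, cnt)[3] + 2*h <= 3*cnt + 7 && w > store(buf, cnt + 1, cnt)[cnt + 3] + cnt + 14 && store(buf, cnt + 1, cnt)[w + 3] < 7


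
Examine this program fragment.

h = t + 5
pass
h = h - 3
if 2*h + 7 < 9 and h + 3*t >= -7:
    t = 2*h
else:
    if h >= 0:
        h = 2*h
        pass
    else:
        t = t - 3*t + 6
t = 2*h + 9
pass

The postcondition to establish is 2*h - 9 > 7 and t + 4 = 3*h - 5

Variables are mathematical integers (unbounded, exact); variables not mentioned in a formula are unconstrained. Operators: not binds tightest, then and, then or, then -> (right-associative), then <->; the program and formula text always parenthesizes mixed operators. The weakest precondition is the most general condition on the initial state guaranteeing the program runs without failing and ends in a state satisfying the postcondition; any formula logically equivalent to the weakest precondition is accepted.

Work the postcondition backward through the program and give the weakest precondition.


Working backward. After the program, the postcondition 2*h - 9 > 7 and t + 4 = 3*h - 5 must hold; in canonical form it is 2*h > 16 and t = 3*h - 9.
Before skip: 2*h > 16 and t = 3*h - 9
Before t := 2*h + 9: 2*h > 16 and h = 18
Then branch requires 2*h > 16 and h = 18; else branch requires (h >= 0 -> (4*h > 16 and 2*h = 18)) and ((not (h >= 0)) -> (2*h > 16 and h = 18)).
Before the if: ((2*h < 2 and h + 3*t >= -7) -> (2*h > 16 and h = 18)) and ((not (2*h < 2 and h + 3*t >= -7)) -> ((h >= 0 -> (4*h > 16 and 2*h = 18)) and ((not (h >= 0)) -> (2*h > 16 and h = 18))))
Before h := h - 3: ((2*h < 8 and h + 3*t >= -4) -> (2*h > 22 and h = 21)) and ((not (2*h < 8 and h + 3*t >= -4)) -> ((h >= 3 -> (4*h > 28 and 2*h = 24)) and ((not (h >= 3)) -> (2*h > 22 and h = 21))))
Before skip: ((2*h < 8 and h + 3*t >= -4) -> (2*h > 22 and h = 21)) and ((not (2*h < 8 and h + 3*t >= -4)) -> ((h >= 3 -> (4*h > 28 and 2*h = 24)) and ((not (h >= 3)) -> (2*h > 22 and h = 21))))
Before h := t + 5: ((2*t < -2 and 4*t >= -9) -> (2*t > 12 and t = 16)) and ((not (2*t < -2 and 4*t >= -9)) -> ((t >= -2 -> (4*t > 8 and 2*t = 14)) and ((not (t >= -2)) -> (2*t > 12 and t = 16))))
Answer: WP = ((2*t < -2 and 4*t >= -9) -> (2*t > 12 and t = 16)) and ((not (2*t < -2 and 4*t >= -9)) -> ((t >= -2 -> (4*t > 8 and 2*t = 14)) and ((not (t >= -2)) -> (2*t > 12 and t = 16))))


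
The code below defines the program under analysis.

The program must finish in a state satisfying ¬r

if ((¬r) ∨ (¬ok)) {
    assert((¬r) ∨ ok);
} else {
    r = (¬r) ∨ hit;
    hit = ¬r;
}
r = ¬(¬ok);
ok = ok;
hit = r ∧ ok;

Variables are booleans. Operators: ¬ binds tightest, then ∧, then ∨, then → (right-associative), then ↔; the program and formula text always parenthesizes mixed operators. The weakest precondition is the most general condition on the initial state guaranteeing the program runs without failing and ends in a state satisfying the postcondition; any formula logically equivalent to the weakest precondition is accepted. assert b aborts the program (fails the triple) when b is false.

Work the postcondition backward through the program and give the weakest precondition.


Working backward. After the program, ¬r must hold.
Before hit := r ∧ ok: ¬r
Before ok := ok: ¬r
Before r := ¬(¬ok): ¬ok
Then branch requires ((¬r) ∨ ok) ∧ (¬ok); else branch requires ¬ok.
Before the if: (((¬r) ∨ (¬ok)) → (((¬r) ∨ ok) ∧ (¬ok))) ∧ ((¬((¬r) ∨ (¬ok))) → (¬ok))
Answer: WP = (((¬r) ∨ (¬ok)) → (((¬r) ∨ ok) ∧ (¬ok))) ∧ ((¬((¬r) ∨ (¬ok))) → (¬ok))


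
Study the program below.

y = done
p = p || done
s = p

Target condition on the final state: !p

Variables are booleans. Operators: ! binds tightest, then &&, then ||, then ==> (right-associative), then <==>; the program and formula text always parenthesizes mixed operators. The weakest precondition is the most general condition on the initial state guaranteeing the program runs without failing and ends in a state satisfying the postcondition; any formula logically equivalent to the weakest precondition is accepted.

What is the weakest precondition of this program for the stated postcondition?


Working backward. After the program, !p must hold.
Before s := p: !p
Before p := p || done: !(p || done)
Before y := done: !(p || done)
Answer: WP = !(p || done)


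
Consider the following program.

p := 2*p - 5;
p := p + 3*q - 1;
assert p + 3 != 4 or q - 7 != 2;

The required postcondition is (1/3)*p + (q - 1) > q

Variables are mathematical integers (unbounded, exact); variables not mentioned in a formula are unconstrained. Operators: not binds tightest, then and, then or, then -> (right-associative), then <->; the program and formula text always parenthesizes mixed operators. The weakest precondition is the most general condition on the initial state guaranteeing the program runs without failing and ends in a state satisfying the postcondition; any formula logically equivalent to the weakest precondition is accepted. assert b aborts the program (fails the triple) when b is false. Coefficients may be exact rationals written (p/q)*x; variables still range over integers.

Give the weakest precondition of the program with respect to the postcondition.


Working backward. After the program, the postcondition (1/3)*p + (q - 1) > q must hold; in canonical form it is (1/3)*p > 1.
Before assert p + 3 != 4 or q - 7 != 2: (p != 1 or q != 9) and (1/3)*p > 1
Before p := p + 3*q - 1: (p + 3*q != 2 or q != 9) and (1/3)*p + q > 4/3
Before p := 2*p - 5: (2*p + 3*q != 7 or q != 9) and (2/3)*p + q > 3
Answer: WP = (2*p + 3*q != 7 or q != 9) and (2/3)*p + q > 3


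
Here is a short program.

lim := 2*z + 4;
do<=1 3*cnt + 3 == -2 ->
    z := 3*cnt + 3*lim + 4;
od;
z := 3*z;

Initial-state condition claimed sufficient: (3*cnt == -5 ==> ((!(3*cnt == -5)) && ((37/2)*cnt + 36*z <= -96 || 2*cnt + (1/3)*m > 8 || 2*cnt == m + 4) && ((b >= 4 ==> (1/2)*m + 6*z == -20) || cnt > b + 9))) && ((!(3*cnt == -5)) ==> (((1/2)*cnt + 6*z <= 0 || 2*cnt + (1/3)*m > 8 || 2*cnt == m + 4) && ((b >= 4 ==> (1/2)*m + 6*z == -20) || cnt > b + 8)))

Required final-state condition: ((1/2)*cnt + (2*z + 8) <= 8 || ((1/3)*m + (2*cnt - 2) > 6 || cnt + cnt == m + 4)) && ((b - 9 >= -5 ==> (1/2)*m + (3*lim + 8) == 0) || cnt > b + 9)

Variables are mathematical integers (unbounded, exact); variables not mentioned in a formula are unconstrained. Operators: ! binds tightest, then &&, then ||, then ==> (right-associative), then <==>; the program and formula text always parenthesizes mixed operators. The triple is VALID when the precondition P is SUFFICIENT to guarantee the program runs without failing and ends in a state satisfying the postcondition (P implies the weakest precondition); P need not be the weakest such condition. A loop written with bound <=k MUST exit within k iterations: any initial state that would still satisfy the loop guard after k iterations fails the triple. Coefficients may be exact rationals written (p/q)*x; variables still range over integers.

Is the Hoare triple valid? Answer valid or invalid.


Working backward. After the program, the postcondition ((1/2)*cnt + (2*z + 8) <= 8 || ((1/3)*m + (2*cnt - 2) > 6 || cnt + cnt == m + 4)) && ((b - 9 >= -5 ==> (1/2)*m + (3*lim + 8) == 0) || cnt > b + 9) must hold; in canonical form it is ((1/2)*cnt + 2*z <= 0 || 2*cnt + (1/3)*m > 8 || 2*cnt == m + 4) && ((b >= 4 ==> 3*lim + (1/2)*m == -8) || cnt > b + 9).
Before z := 3*z: ((1/2)*cnt + 6*z <= 0 || 2*cnt + (1/3)*m > 8 || 2*cnt == m + 4) && ((b >= 4 ==> 3*lim + (1/2)*m == -8) || cnt > b + 9)
Before the loop (bound <=1), unroll the exhaustion recursion (WP_0 = exit-now case; WP_j = one more guarded iteration, up to j = 1):
  WP_0: (!(3*cnt == -5)) && ((1/2)*cnt + 6*z <= 0 || 2*cnt + (1/3)*m > 8 || 2*cnt == m + 4) && ((b >= 4 ==> 3*lim + (1/2)*m == -8) || cnt > b + 9)
  WP_1: (3*cnt == -5 ==> ((!(3*cnt == -5)) && ((37/2)*cnt + 18*lim <= -24 || 2*cnt + (1/3)*m > 8 || 2*cnt == m + 4) && ((b >= 4 ==> 3*lim + (1/2)*m == -8) || cnt > b + 9))) && ((!(3*cnt == -5)) ==> (((1/2)*cnt + 6*z <= 0 || 2*cnt + (1/3)*m > 8 || 2*cnt == m + 4) && ((b >= 4 ==> 3*lim + (1/2)*m == -8) || cnt > b + 9)))
So before the loop: (3*cnt == -5 ==> ((!(3*cnt == -5)) && ((37/2)*cnt + 18*lim <= -24 || 2*cnt + (1/3)*m > 8 || 2*cnt == m + 4) && ((b >= 4 ==> 3*lim + (1/2)*m == -8) || cnt > b + 9))) && ((!(3*cnt == -5)) ==> (((1/2)*cnt + 6*z <= 0 || 2*cnt + (1/3)*m > 8 || 2*cnt == m + 4) && ((b >= 4 ==> 3*lim + (1/2)*m == -8) || cnt > b + 9)))
Before lim := 2*z + 4: (3*cnt == -5 ==> ((!(3*cnt == -5)) && ((37/2)*cnt + 36*z <= -96 || 2*cnt + (1/3)*m > 8 || 2*cnt == m + 4) && ((b >= 4 ==> (1/2)*m + 6*z == -20) || cnt > b + 9))) && ((!(3*cnt == -5)) ==> (((1/2)*cnt + 6*z <= 0 || 2*cnt + (1/3)*m > 8 || 2*cnt == m + 4) && ((b >= 4 ==> (1/2)*m + 6*z == -20) || cnt > b + 9)))
The weakest precondition is (3*cnt == -5 ==> ((!(3*cnt == -5)) && ((37/2)*cnt + 36*z <= -96 || 2*cnt + (1/3)*m > 8 || 2*cnt == m + 4) && ((b >= 4 ==> (1/2)*m + 6*z == -20) || cnt > b + 9))) && ((!(3*cnt == -5)) ==> (((1/2)*cnt + 6*z <= 0 || 2*cnt + (1/3)*m > 8 || 2*cnt == m + 4) && ((b >= 4 ==> (1/2)*m + 6*z == -20) || cnt > b + 9))).
Check whether (3*cnt == -5 ==> ((!(3*cnt == -5)) && ((37/2)*cnt + 36*z <= -96 || 2*cnt + (1/3)*m > 8 || 2*cnt == m + 4) && ((b >= 4 ==> (1/2)*m + 6*z == -20) || cnt > b + 9))) && ((!(3*cnt == -5)) ==> (((1/2)*cnt + 6*z <= 0 || 2*cnt + (1/3)*m > 8 || 2*cnt == m + 4) && ((b >= 4 ==> (1/2)*m + 6*z == -20) || cnt > b + 8))) implies it.
Countermodel: at the initial state b = 4, cnt = 13, m = 22, z = 0, the precondition holds but the weakest precondition fails.
Answer: invalid
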